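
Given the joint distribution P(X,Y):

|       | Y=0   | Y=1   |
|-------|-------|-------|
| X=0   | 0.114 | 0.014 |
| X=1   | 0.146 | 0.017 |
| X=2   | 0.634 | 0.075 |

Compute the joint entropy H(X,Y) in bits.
1.6457 bits

H(X,Y) = -Σ_{x,y} P(x,y) log₂ P(x,y). Per-cell terms -P(x,y)·log₂P(x,y):
  X=0: 0.35715, 0.08622
  X=1: 0.40529, 0.09993
  X=2: 0.41682, 0.28027
Sum of the 6 terms: H(X,Y) = 1.6457 bits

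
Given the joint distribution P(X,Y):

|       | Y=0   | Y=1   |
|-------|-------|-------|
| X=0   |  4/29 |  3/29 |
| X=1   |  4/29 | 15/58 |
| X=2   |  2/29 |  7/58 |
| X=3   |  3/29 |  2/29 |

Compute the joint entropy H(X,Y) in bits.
2.8705 bits

H(X,Y) = -Σ_{x,y} P(x,y) log₂ P(x,y). Per-cell terms -P(x,y)·log₂P(x,y):
  X=0: 0.39420, 0.33859
  X=1: 0.39420, 0.50459
  X=2: 0.26607, 0.36818
  X=3: 0.33859, 0.26607
Sum of the 8 terms: H(X,Y) = 2.8705 bits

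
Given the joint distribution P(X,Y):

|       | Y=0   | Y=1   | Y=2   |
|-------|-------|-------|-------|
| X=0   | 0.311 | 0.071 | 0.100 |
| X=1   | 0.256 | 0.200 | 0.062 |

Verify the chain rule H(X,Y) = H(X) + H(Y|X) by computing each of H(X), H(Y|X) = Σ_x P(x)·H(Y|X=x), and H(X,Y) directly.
H(X) = 0.9991 bits, H(Y|X) = 1.3445 bits, H(X,Y) = 2.3435 bits

Marginal of X (row sums):
  P(X=0) = 0.311 + 0.071 + 0.100 = 0.482
  P(X=1) = 0.256 + 0.200 + 0.062 = 0.518
H(X) = -[0.482·log₂(0.482) + 0.518·log₂(0.518)]
  = 0.507495 + 0.491570 = 0.9991 bits

H(Y|X) = Σ_x P(x)·H(Y|X=x):
  X=0: P(X=0) = 0.482, P(Y|X=0) = (311/482, 71/482, 50/241) → H(Y|X=0) = 1.285633
  X=1: P(X=1) = 0.518, P(Y|X=1) = (128/259, 100/259, 31/259) → H(Y|X=1) = 1.399180
H(Y|X) = 0.482·1.285633 + 0.518·1.399180 = 1.3445 bits

H(X,Y) = -Σ_{x,y} P(x,y) log₂ P(x,y). Per-cell terms -P(x,y)·log₂P(x,y):
  X=0: 0.524039, 0.270939, 0.332193
  X=1: 0.503241, 0.464386, 0.248718
Sum of the 6 terms: H(X,Y) = 2.3435 bits

Chain rule check:
  H(X) + H(Y|X) = 0.9991 + 1.3445 = 2.3436 bits
  H(X,Y) = 2.3435 bits
✓ Chain rule verified (Δ = 0.0001 is 4-dp rounding noise: each of the three values was rounded independently).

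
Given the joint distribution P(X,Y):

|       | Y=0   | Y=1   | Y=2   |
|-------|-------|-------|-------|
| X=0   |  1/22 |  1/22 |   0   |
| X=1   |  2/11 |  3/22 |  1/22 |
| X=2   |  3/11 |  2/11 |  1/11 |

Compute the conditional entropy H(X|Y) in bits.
1.2975 bits

H(X|Y) = H(X,Y) - H(Y)

H(X,Y) = -Σ_{x,y} P(x,y) log₂ P(x,y). Per-cell terms -P(x,y)·log₂P(x,y):
  X=0: 0.2027014, 0.2027014, 0.0000000
  X=1: 0.4471694, 0.3919731, 0.2027014
  X=2: 0.5112189, 0.4471694, 0.3144938
  (cells with P = 0 contribute 0)
Sum of the 9 terms: H(X,Y) = 2.7201288 bits

Marginal of Y (column sums):
  P(Y=0) = 1/22 + 2/11 + 3/11 = 1/2
  P(Y=1) = 1/22 + 3/22 + 2/11 = 4/11
  P(Y=2) = 0 + 1/22 + 1/11 = 3/22
H(Y) = -[(1/2)·log₂(1/2) + (4/11)·log₂(4/11) + (3/22)·log₂(3/22)]
  = 0.5000000 + 0.5307024 + 0.3919731 = 1.4226755 bits

H(X|Y) = H(X,Y) - H(Y) = 2.7201288 - 1.4226755 = 1.2975 bits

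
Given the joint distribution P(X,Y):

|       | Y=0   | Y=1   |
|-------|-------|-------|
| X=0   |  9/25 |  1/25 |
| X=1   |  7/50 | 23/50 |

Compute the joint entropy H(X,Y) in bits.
1.6288 bits

H(X,Y) = -Σ_{x,y} P(x,y) log₂ P(x,y). Per-cell terms -P(x,y)·log₂P(x,y):
  X=0: 0.5306, 0.1858
  X=1: 0.3971, 0.5153
Sum of the 4 terms: H(X,Y) = 1.6288 bits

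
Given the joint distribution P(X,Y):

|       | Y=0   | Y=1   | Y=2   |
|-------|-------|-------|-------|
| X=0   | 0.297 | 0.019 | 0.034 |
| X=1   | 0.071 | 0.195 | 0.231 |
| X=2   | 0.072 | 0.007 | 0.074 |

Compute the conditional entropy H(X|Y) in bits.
1.0837 bits

H(X|Y) = H(X,Y) - H(Y)

H(X,Y) = -Σ_{x,y} P(x,y) log₂ P(x,y). Per-cell terms -P(x,y)·log₂P(x,y):
  X=0: 0.5202, 0.1086, 0.1659
  X=1: 0.2709, 0.4599, 0.4883
  X=2: 0.2733, 0.0501, 0.2780
Sum of the 9 terms: H(X,Y) = 2.6152 bits

Marginal of Y (column sums):
  P(Y=0) = 0.297 + 0.071 + 0.072 = 0.440
  P(Y=1) = 0.019 + 0.195 + 0.007 = 0.221
  P(Y=2) = 0.034 + 0.231 + 0.074 = 0.339
H(Y) = -[0.440·log₂(0.440) + 0.221·log₂(0.221) + 0.339·log₂(0.339)]
  = 0.5211 + 0.4813 + 0.5291 = 1.5315 bits

H(X|Y) = H(X,Y) - H(Y) = 2.6152 - 1.5315 = 1.0837 bits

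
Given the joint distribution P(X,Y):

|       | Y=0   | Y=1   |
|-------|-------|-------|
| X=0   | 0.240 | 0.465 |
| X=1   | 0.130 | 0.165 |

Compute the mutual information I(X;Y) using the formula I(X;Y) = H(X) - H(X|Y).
0.0064 bits

I(X;Y) = H(X) - H(X|Y)

Marginal of X (row sums):
  P(X=0) = 0.240 + 0.465 = 0.705
  P(X=1) = 0.130 + 0.165 = 0.295
H(X) = -[0.705·log₂(0.705) + 0.295·log₂(0.295)]
  = 0.3555 + 0.5196 = 0.8751 bits

Marginal of Y (column sums):
  P(Y=0) = 0.240 + 0.130 = 0.370
  P(Y=1) = 0.465 + 0.165 = 0.630
H(X|Y) = Σ_y P(y)·H(X|Y=y):
  Y=0: P(Y=0) = 0.370, P(X|Y=0) = (24/37, 13/37) → H(X|Y=0) = 0.9353
  Y=1: P(Y=1) = 0.630, P(X|Y=1) = (31/42, 11/42) → H(X|Y=1) = 0.8296
H(X|Y) = 0.370·0.9353 + 0.630·0.8296 = 0.8687 bits

I(X;Y) = H(X) - H(X|Y) = 0.8751 - 0.8687 = 0.0064 bits

Cross-check via I(X;Y) = H(X) + H(Y) - H(X,Y): computing H(Y) from the column sums and H(X,Y) from the 4 cells in the same way gives H(Y) = 0.9507 bits and H(X,Y) = 1.8194 bits, so
I(X;Y) = 0.8751 + 0.9507 - 1.8194 = 0.0064 bits ✓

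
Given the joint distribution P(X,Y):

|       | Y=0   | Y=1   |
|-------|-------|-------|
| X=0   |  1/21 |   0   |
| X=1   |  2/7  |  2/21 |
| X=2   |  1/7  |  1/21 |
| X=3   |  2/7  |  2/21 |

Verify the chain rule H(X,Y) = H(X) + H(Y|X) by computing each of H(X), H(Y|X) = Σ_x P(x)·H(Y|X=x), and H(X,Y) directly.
H(X) = 1.7257 bits, H(Y|X) = 0.7726 bits, H(X,Y) = 2.4983 bits

Marginal of X (row sums):
  P(X=0) = 1/21 + 0 = 1/21
  P(X=1) = 2/7 + 2/21 = 8/21
  P(X=2) = 1/7 + 1/21 = 4/21
  P(X=3) = 2/7 + 2/21 = 8/21
H(X) = -[(1/21)·log₂(1/21) + (8/21)·log₂(8/21) + (4/21)·log₂(4/21) + (8/21)·log₂(8/21)]
  = 0.20916 + 0.53041 + 0.45568 + 0.53041 = 1.7257 bits

H(Y|X) = Σ_x P(x)·H(Y|X=x):
  X=0: P(X=0) = 1/21, P(Y|X=0) = (1, 0) → H(Y|X=0) = 0.00000
  X=1: P(X=1) = 8/21, P(Y|X=1) = (3/4, 1/4) → H(Y|X=1) = 0.81128
  X=2: P(X=2) = 4/21, P(Y|X=2) = (3/4, 1/4) → H(Y|X=2) = 0.81128
  X=3: P(X=3) = 8/21, P(Y|X=3) = (3/4, 1/4) → H(Y|X=3) = 0.81128
H(Y|X) = (1/21)·0.00000 + (8/21)·0.81128 + (4/21)·0.81128 + (8/21)·0.81128 = 0.7726 bits

H(X,Y) = -Σ_{x,y} P(x,y) log₂ P(x,y). Per-cell terms -P(x,y)·log₂P(x,y):
  X=0: 0.20916, 0.00000
  X=1: 0.51639, 0.32308
  X=2: 0.40105, 0.20916
  X=3: 0.51639, 0.32308
  (cells with P = 0 contribute 0)
Sum of the 8 terms: H(X,Y) = 2.4983 bits

Chain rule check:
  H(X) + H(Y|X) = 1.7257 + 0.7726 = 2.4983 bits
  H(X,Y) = 2.4983 bits
✓ Chain rule verified.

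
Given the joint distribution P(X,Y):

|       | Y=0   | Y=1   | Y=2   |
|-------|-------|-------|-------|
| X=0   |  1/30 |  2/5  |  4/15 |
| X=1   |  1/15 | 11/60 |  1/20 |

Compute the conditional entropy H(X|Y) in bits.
0.8150 bits

H(X|Y) = H(X,Y) - H(Y)

H(X,Y) = -Σ_{x,y} P(x,y) log₂ P(x,y). Per-cell terms -P(x,y)·log₂P(x,y):
  X=0: 0.16356, 0.52877, 0.50850
  X=1: 0.26046, 0.44870, 0.21610
Sum of the 6 terms: H(X,Y) = 2.1261 bits

Marginal of Y (column sums):
  P(Y=0) = 1/30 + 1/15 = 1/10
  P(Y=1) = 2/5 + 11/60 = 7/12
  P(Y=2) = 4/15 + 1/20 = 19/60
H(Y) = -[(1/10)·log₂(1/10) + (7/12)·log₂(7/12) + (19/60)·log₂(19/60)]
  = 0.33219 + 0.45360 + 0.52534 = 1.3111 bits

H(X|Y) = H(X,Y) - H(Y) = 2.1261 - 1.3111 = 0.8150 bits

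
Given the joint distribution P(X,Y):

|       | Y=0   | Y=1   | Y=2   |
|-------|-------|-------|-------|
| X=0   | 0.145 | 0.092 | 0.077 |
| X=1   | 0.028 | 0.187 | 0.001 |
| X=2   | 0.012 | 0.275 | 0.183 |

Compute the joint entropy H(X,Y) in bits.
2.6493 bits

H(X,Y) = -Σ_{x,y} P(x,y) log₂ P(x,y). Per-cell terms -P(x,y)·log₂P(x,y):
  X=0: 0.40395, 0.31668, 0.28482
  X=1: 0.14444, 0.45233, 0.00997
  X=2: 0.07657, 0.51219, 0.44837
Sum of the 9 terms: H(X,Y) = 2.6493 bits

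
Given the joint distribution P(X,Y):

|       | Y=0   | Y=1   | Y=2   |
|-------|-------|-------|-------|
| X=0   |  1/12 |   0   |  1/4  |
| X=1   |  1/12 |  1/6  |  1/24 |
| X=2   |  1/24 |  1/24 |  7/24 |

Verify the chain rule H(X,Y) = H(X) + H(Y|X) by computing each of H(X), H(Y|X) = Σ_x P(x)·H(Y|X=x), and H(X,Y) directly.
H(X) = 1.5774 bits, H(Y|X) = 1.0425 bits, H(X,Y) = 2.6199 bits

Marginal of X (row sums):
  P(X=0) = 1/12 + 0 + 1/4 = 1/3
  P(X=1) = 1/12 + 1/6 + 1/24 = 7/24
  P(X=2) = 1/24 + 1/24 + 7/24 = 3/8
H(X) = -[(1/3)·log₂(1/3) + (7/24)·log₂(7/24) + (3/8)·log₂(3/8)]
  = 0.52832 + 0.51847 + 0.53064 = 1.5774 bits

H(Y|X) = Σ_x P(x)·H(Y|X=x):
  X=0: P(X=0) = 1/3, P(Y|X=0) = (1/4, 0, 3/4) → H(Y|X=0) = 0.81128
  X=1: P(X=1) = 7/24, P(Y|X=1) = (2/7, 4/7, 1/7) → H(Y|X=1) = 1.37878
  X=2: P(X=2) = 3/8, P(Y|X=2) = (1/9, 1/9, 7/9) → H(Y|X=2) = 0.98643
H(Y|X) = (1/3)·0.81128 + (7/24)·1.37878 + (3/8)·0.98643 = 1.0425 bits

H(X,Y) = -Σ_{x,y} P(x,y) log₂ P(x,y). Per-cell terms -P(x,y)·log₂P(x,y):
  X=0: 0.29875, 0.00000, 0.50000
  X=1: 0.29875, 0.43083, 0.19104
  X=2: 0.19104, 0.19104, 0.51847
  (cells with P = 0 contribute 0)
Sum of the 9 terms: H(X,Y) = 2.6199 bits

Chain rule check:
  H(X) + H(Y|X) = 1.5774 + 1.0425 = 2.6199 bits
  H(X,Y) = 2.6199 bits
✓ Chain rule verified.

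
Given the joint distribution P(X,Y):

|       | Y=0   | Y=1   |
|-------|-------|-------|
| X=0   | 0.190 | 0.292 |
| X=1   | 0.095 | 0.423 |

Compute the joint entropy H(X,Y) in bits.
1.8215 bits

H(X,Y) = -Σ_{x,y} P(x,y) log₂ P(x,y). Per-cell terms -P(x,y)·log₂P(x,y):
  X=0: 0.4552, 0.5186
  X=1: 0.3226, 0.5251
Sum of the 4 terms: H(X,Y) = 1.8215 bits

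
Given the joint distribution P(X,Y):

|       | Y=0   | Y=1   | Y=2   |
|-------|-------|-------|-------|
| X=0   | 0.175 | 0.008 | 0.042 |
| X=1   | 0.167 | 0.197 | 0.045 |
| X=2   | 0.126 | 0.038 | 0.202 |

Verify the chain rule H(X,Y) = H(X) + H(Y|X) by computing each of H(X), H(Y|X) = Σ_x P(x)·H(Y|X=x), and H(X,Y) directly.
H(X) = 1.5425 bits, H(Y|X) = 1.2616 bits, H(X,Y) = 2.8041 bits

Marginal of X (row sums):
  P(X=0) = 0.175 + 0.008 + 0.042 = 0.225
  P(X=1) = 0.167 + 0.197 + 0.045 = 0.409
  P(X=2) = 0.126 + 0.038 + 0.202 = 0.366
H(X) = -[0.225·log₂(0.225) + 0.409·log₂(0.409) + 0.366·log₂(0.366)]
  = 0.48420 + 0.52754 + 0.53073 = 1.5425 bits

H(Y|X) = Σ_x P(x)·H(Y|X=x):
  X=0: P(X=0) = 0.225, P(Y|X=0) = (7/9, 8/225, 14/75) → H(Y|X=0) = 0.90516
  X=1: P(X=1) = 0.409, P(Y|X=1) = (167/409, 197/409, 45/409) → H(Y|X=1) = 1.38560
  X=2: P(X=2) = 0.366, P(Y|X=2) = (21/61, 19/183, 101/183) → H(Y|X=2) = 1.34216
H(Y|X) = 0.225·0.90516 + 0.409·1.38560 + 0.366·1.34216 = 1.2616 bits

H(X,Y) = -Σ_{x,y} P(x,y) log₂ P(x,y). Per-cell terms -P(x,y)·log₂P(x,y):
  X=0: 0.44005, 0.05573, 0.19209
  X=1: 0.43121, 0.46172, 0.20133
  X=2: 0.37655, 0.17928, 0.46613
Sum of the 9 terms: H(X,Y) = 2.8041 bits

Chain rule check:
  H(X) + H(Y|X) = 1.5425 + 1.2616 = 2.8041 bits
  H(X,Y) = 2.8041 bits
✓ Chain rule verified.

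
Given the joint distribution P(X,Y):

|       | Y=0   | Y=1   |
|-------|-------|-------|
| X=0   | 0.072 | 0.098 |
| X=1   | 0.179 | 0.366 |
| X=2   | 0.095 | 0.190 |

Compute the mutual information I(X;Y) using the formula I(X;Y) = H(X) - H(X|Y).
0.0038 bits

I(X;Y) = H(X) - H(X|Y)

Marginal of X (row sums):
  P(X=0) = 0.072 + 0.098 = 0.170
  P(X=1) = 0.179 + 0.366 = 0.545
  P(X=2) = 0.095 + 0.190 = 0.285
H(X) = -[0.170·log₂(0.170) + 0.545·log₂(0.545) + 0.285·log₂(0.285)]
  = 0.434587 + 0.477241 + 0.516125 = 1.427953 bits

Marginal of Y (column sums):
  P(Y=0) = 0.072 + 0.179 + 0.095 = 0.346
  P(Y=1) = 0.098 + 0.366 + 0.190 = 0.654
H(X|Y) = Σ_y P(y)·H(X|Y=y):
  Y=0: P(Y=0) = 0.346, P(X|Y=0) = (36/173, 179/346, 95/346) → H(X|Y=0) = 1.475166
  Y=1: P(Y=1) = 0.654, P(X|Y=1) = (49/327, 61/109, 95/327) → H(X|Y=1) = 1.397091
H(X|Y) = 0.346·1.475166 + 0.654·1.397091 = 1.424105 bits

I(X;Y) = H(X) - H(X|Y) = 1.427953 - 1.424105 = 0.0038 bits

Cross-check via I(X;Y) = H(X) + H(Y) - H(X,Y): computing H(Y) from the column sums and H(X,Y) from the 6 cells in the same way gives H(Y) = 0.930445 bits and H(X,Y) = 2.354550 bits, so
I(X;Y) = 1.427953 + 0.930445 - 2.354550 = 0.0038 bits ✓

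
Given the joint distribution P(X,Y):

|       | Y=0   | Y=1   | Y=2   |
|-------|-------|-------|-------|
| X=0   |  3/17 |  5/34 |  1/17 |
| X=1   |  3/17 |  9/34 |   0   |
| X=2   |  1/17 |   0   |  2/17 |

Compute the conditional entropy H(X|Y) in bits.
1.1458 bits

H(X|Y) = H(X,Y) - H(Y)

H(X,Y) = -Σ_{x,y} P(x,y) log₂ P(x,y). Per-cell terms -P(x,y)·log₂P(x,y):
  X=0: 0.44162, 0.40670, 0.24044
  X=1: 0.44162, 0.50758, 0.00000
  X=2: 0.24044, 0.00000, 0.36323
  (cells with P = 0 contribute 0)
Sum of the 9 terms: H(X,Y) = 2.6416 bits

Marginal of Y (column sums):
  P(Y=0) = 3/17 + 3/17 + 1/17 = 7/17
  P(Y=1) = 5/34 + 9/34 + 0 = 7/17
  P(Y=2) = 1/17 + 0 + 2/17 = 3/17
H(Y) = -[(7/17)·log₂(7/17) + (7/17)·log₂(7/17) + (3/17)·log₂(3/17)]
  = 0.52710 + 0.52710 + 0.44162 = 1.4958 bits

H(X|Y) = H(X,Y) - H(Y) = 2.6416 - 1.4958 = 1.1458 bits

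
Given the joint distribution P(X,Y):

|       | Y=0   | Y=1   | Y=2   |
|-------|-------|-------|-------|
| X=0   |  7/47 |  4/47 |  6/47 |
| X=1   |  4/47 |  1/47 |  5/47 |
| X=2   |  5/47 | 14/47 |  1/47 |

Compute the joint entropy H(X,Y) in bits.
2.8379 bits

H(X,Y) = -Σ_{x,y} P(x,y) log₂ P(x,y). Per-cell terms -P(x,y)·log₂P(x,y):
  X=0: 0.40916, 0.30252, 0.37910
  X=1: 0.30252, 0.11818, 0.34390
  X=2: 0.34390, 0.52045, 0.11818
Sum of the 9 terms: H(X,Y) = 2.8379 bits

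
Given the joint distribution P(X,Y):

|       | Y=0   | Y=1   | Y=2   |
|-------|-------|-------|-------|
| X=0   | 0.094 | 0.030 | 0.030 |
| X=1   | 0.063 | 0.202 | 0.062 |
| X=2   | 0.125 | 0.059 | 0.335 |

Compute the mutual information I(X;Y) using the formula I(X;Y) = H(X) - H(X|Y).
0.2568 bits

I(X;Y) = H(X) - H(X|Y)

Marginal of X (row sums):
  P(X=0) = 0.094 + 0.030 + 0.030 = 0.154
  P(X=1) = 0.063 + 0.202 + 0.062 = 0.327
  P(X=2) = 0.125 + 0.059 + 0.335 = 0.519
H(X) = -[0.154·log₂(0.154) + 0.327·log₂(0.327) + 0.519·log₂(0.519)]
  = 0.4156457 + 0.5273324 + 0.4910745 = 1.434053 bits

Marginal of Y (column sums):
  P(Y=0) = 0.094 + 0.063 + 0.125 = 0.282
  P(Y=1) = 0.030 + 0.202 + 0.059 = 0.291
  P(Y=2) = 0.030 + 0.062 + 0.335 = 0.427
H(X|Y) = Σ_y P(y)·H(X|Y=y):
  Y=0: P(Y=0) = 0.282, P(X|Y=0) = (1/3, 21/94, 125/282) → H(X|Y=0) = 1.5316683
  Y=1: P(Y=1) = 0.291, P(X|Y=1) = (10/97, 202/291, 59/291) → H(X|Y=1) = 1.1703002
  Y=2: P(Y=2) = 0.427, P(X|Y=2) = (30/427, 62/427, 335/427) → H(X|Y=2) = 0.9480391
H(X|Y) = 0.282·1.5316683 + 0.291·1.1703002 + 0.427·0.9480391 = 1.177301 bits

I(X;Y) = H(X) - H(X|Y) = 1.434053 - 1.177301 = 0.2568 bits

Cross-check via I(X;Y) = H(X) + H(Y) - H(X,Y): computing H(Y) from the column sums and H(X,Y) from the 9 cells in the same way gives H(Y) = 1.557467 bits and H(X,Y) = 2.734767 bits, so
I(X;Y) = 1.434053 + 1.557467 - 2.734767 = 0.2568 bits ✓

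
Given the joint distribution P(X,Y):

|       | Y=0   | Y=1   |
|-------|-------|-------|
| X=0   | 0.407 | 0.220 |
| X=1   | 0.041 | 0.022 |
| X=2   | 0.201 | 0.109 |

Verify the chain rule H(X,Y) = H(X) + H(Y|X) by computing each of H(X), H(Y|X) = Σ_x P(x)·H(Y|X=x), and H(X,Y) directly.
H(X) = 1.1973 bits, H(Y|X) = 0.9350 bits, H(X,Y) = 2.1323 bits

Marginal of X (row sums):
  P(X=0) = 0.407 + 0.220 = 0.627
  P(X=1) = 0.041 + 0.022 = 0.063
  P(X=2) = 0.201 + 0.109 = 0.310
H(X) = -[0.627·log₂(0.627) + 0.063·log₂(0.063) + 0.310·log₂(0.310)]
  = 0.42226 + 0.25128 + 0.52379 = 1.1973 bits

H(Y|X) = Σ_x P(x)·H(Y|X=x):
  X=0: P(X=0) = 0.627, P(Y|X=0) = (37/57, 20/57) → H(Y|X=0) = 0.93485
  X=1: P(X=1) = 0.063, P(Y|X=1) = (41/63, 22/63) → H(Y|X=1) = 0.93336
  X=2: P(X=2) = 0.310, P(Y|X=2) = (201/310, 109/310) → H(Y|X=2) = 0.93550
H(Y|X) = 0.627·0.93485 + 0.063·0.93336 + 0.310·0.93550 = 0.9350 bits

H(X,Y) = -Σ_{x,y} P(x,y) log₂ P(x,y). Per-cell terms -P(x,y)·log₂P(x,y):
  X=0: 0.52784, 0.48057
  X=1: 0.18894, 0.12114
  X=2: 0.46526, 0.34854
Sum of the 6 terms: H(X,Y) = 2.1323 bits

Chain rule check:
  H(X) + H(Y|X) = 1.1973 + 0.9350 = 2.1323 bits
  H(X,Y) = 2.1323 bits
✓ Chain rule verified.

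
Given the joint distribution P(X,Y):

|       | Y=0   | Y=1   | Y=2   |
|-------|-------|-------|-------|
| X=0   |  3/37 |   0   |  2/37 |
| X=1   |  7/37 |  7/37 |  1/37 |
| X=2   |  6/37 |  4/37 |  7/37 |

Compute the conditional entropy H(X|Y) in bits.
1.2447 bits

H(X|Y) = H(X,Y) - H(Y)

H(X,Y) = -Σ_{x,y} P(x,y) log₂ P(x,y). Per-cell terms -P(x,y)·log₂P(x,y):
  X=0: 0.29388, 0.00000, 0.22754
  X=1: 0.45445, 0.45445, 0.14080
  X=2: 0.42559, 0.34697, 0.45445
  (cells with P = 0 contribute 0)
Sum of the 9 terms: H(X,Y) = 2.7981 bits

Marginal of Y (column sums):
  P(Y=0) = 3/37 + 7/37 + 6/37 = 16/37
  P(Y=1) = 0 + 7/37 + 4/37 = 11/37
  P(Y=2) = 2/37 + 1/37 + 7/37 = 10/37
H(Y) = -[(16/37)·log₂(16/37) + (11/37)·log₂(11/37) + (10/37)·log₂(10/37)]
  = 0.52301 + 0.52028 + 0.51014 = 1.5534 bits

H(X|Y) = H(X,Y) - H(Y) = 2.7981 - 1.5534 = 1.2447 bits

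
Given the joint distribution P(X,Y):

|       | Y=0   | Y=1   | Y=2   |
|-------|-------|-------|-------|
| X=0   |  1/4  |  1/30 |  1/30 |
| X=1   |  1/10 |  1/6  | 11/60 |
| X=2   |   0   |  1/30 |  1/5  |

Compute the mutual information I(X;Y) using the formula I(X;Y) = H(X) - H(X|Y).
0.4131 bits

I(X;Y) = H(X) - H(X|Y)

Marginal of X (row sums):
  P(X=0) = 1/4 + 1/30 + 1/30 = 19/60
  P(X=1) = 1/10 + 1/6 + 11/60 = 9/20
  P(X=2) = 0 + 1/30 + 1/5 = 7/30
H(X) = -[(19/60)·log₂(19/60) + (9/20)·log₂(9/20) + (7/30)·log₂(7/30)]
  = 0.5253 + 0.5184 + 0.4899 = 1.5336 bits

Marginal of Y (column sums):
  P(Y=0) = 1/4 + 1/10 + 0 = 7/20
  P(Y=1) = 1/30 + 1/6 + 1/30 = 7/30
  P(Y=2) = 1/30 + 11/60 + 1/5 = 5/12
H(X|Y) = Σ_y P(y)·H(X|Y=y):
  Y=0: P(Y=0) = 7/20, P(X|Y=0) = (5/7, 2/7, 0) → H(X|Y=0) = 0.8631
  Y=1: P(Y=1) = 7/30, P(X|Y=1) = (1/7, 5/7, 1/7) → H(X|Y=1) = 1.1488
  Y=2: P(Y=2) = 5/12, P(X|Y=2) = (2/25, 11/25, 12/25) → H(X|Y=2) = 1.3209
H(X|Y) = (7/20)·0.8631 + (7/30)·1.1488 + (5/12)·1.3209 = 1.1205 bits

I(X;Y) = H(X) - H(X|Y) = 1.5336 - 1.1205 = 0.4131 bits

Cross-check via I(X;Y) = H(X) + H(Y) - H(X,Y): computing H(Y) from the column sums and H(X,Y) from the 9 cells in the same way gives H(Y) = 1.5463 bits and H(X,Y) = 2.6668 bits, so
I(X;Y) = 1.5336 + 1.5463 - 2.6668 = 0.4131 bits ✓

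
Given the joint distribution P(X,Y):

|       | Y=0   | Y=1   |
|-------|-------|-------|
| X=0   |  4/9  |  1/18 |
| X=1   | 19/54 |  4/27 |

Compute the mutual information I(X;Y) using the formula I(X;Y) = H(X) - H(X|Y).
0.0393 bits

I(X;Y) = H(X) - H(X|Y)

Marginal of X (row sums):
  P(X=0) = 4/9 + 1/18 = 1/2
  P(X=1) = 19/54 + 4/27 = 1/2
H(X) = -[(1/2)·log₂(1/2) + (1/2)·log₂(1/2)]
  = 0.5000 + 0.5000 = 1.0000 bits

Marginal of Y (column sums):
  P(Y=0) = 4/9 + 19/54 = 43/54
  P(Y=1) = 1/18 + 4/27 = 11/54
H(X|Y) = Σ_y P(y)·H(X|Y=y):
  Y=0: P(Y=0) = 43/54, P(X|Y=0) = (24/43, 19/43) → H(X|Y=0) = 0.9902
  Y=1: P(Y=1) = 11/54, P(X|Y=1) = (3/11, 8/11) → H(X|Y=1) = 0.8454
H(X|Y) = (43/54)·0.9902 + (11/54)·0.8454 = 0.9607 bits

I(X;Y) = H(X) - H(X|Y) = 1.0000 - 0.9607 = 0.0393 bits

Cross-check via I(X;Y) = H(X) + H(Y) - H(X,Y): computing H(Y) from the column sums and H(X,Y) from the 4 cells in the same way gives H(Y) = 0.7293 bits and H(X,Y) = 1.6900 bits, so
I(X;Y) = 1.0000 + 0.7293 - 1.6900 = 0.0393 bits ✓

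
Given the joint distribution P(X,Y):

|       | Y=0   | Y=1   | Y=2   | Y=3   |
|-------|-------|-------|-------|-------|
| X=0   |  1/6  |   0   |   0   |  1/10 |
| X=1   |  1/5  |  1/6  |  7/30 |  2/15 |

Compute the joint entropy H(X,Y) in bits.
2.5357 bits

H(X,Y) = -Σ_{x,y} P(x,y) log₂ P(x,y). Per-cell terms -P(x,y)·log₂P(x,y):
  X=0: 0.4308, 0.0000, 0.0000, 0.3322
  X=1: 0.4644, 0.4308, 0.4899, 0.3876
  (cells with P = 0 contribute 0)
Sum of the 8 terms: H(X,Y) = 2.5357 bits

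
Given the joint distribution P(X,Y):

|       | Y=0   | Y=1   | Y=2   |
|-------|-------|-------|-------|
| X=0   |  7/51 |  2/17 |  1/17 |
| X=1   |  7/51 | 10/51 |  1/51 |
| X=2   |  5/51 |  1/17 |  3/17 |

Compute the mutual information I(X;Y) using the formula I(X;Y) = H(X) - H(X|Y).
0.1745 bits

I(X;Y) = H(X) - H(X|Y)

Marginal of X (row sums):
  P(X=0) = 7/51 + 2/17 + 1/17 = 16/51
  P(X=1) = 7/51 + 10/51 + 1/51 = 6/17
  P(X=2) = 5/51 + 1/17 + 3/17 = 1/3
H(X) = -[(16/51)·log₂(16/51) + (6/17)·log₂(6/17) + (1/3)·log₂(1/3)]
  = 0.5246825 + 0.5302942 + 0.5283208 = 1.5832975 bits

Marginal of Y (column sums):
  P(Y=0) = 7/51 + 7/51 + 5/51 = 19/51
  P(Y=1) = 2/17 + 10/51 + 1/17 = 19/51
  P(Y=2) = 1/17 + 1/51 + 3/17 = 13/51
H(X|Y) = Σ_y P(y)·H(X|Y=y):
  Y=0: P(Y=0) = 19/51, P(X|Y=0) = (7/19, 7/19, 5/19) → H(X|Y=0) = 1.5683165
  Y=1: P(Y=1) = 19/51, P(X|Y=1) = (6/19, 10/19, 3/19) → H(X|Y=1) = 1.4329831
  Y=2: P(Y=2) = 13/51, P(X|Y=2) = (3/13, 1/13, 9/13) → H(X|Y=2) = 1.1401157
H(X|Y) = (19/51)·1.5683165 + (19/51)·1.4329831 + (13/51)·1.1401157 = 1.4087490 bits

I(X;Y) = H(X) - H(X|Y) = 1.5832975 - 1.4087490 = 0.1745 bits

Cross-check via I(X;Y) = H(X) + H(Y) - H(X,Y): computing H(Y) from the column sums and H(X,Y) from the 9 cells in the same way gives H(Y) = 1.5640535 bits and H(X,Y) = 2.9728025 bits, so
I(X;Y) = 1.5832975 + 1.5640535 - 2.9728025 = 0.1745 bits ✓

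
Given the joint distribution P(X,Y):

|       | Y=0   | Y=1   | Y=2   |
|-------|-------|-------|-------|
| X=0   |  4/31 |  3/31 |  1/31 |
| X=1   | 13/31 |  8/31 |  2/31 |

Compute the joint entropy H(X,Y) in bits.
2.1522 bits

H(X,Y) = -Σ_{x,y} P(x,y) log₂ P(x,y). Per-cell terms -P(x,y)·log₂P(x,y):
  X=0: 0.38119, 0.32605, 0.15981
  X=1: 0.52577, 0.50431, 0.25511
Sum of the 6 terms: H(X,Y) = 2.1522 bits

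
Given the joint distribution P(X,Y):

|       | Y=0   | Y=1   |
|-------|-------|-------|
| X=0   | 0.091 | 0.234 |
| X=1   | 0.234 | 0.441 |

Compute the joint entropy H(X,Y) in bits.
1.8162 bits

H(X,Y) = -Σ_{x,y} P(x,y) log₂ P(x,y). Per-cell terms -P(x,y)·log₂P(x,y):
  X=0: 0.3147, 0.4903
  X=1: 0.4903, 0.5209
Sum of the 4 terms: H(X,Y) = 1.8162 bits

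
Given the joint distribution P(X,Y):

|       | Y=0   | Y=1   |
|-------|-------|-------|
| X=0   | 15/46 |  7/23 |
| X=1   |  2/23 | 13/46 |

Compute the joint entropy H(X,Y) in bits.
1.8711 bits

H(X,Y) = -Σ_{x,y} P(x,y) log₂ P(x,y). Per-cell terms -P(x,y)·log₂P(x,y):
  X=0: 0.5272, 0.5223
  X=1: 0.3064, 0.5152
Sum of the 4 terms: H(X,Y) = 1.8711 bits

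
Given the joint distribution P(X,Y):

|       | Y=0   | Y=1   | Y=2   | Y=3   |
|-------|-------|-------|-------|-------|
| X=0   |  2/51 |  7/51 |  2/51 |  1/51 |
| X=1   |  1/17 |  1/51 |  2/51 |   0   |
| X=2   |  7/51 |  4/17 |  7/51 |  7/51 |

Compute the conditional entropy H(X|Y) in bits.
1.1594 bits

H(X|Y) = H(X,Y) - H(Y)

H(X,Y) = -Σ_{x,y} P(x,y) log₂ P(x,y). Per-cell terms -P(x,y)·log₂P(x,y):
  X=0: 0.18323, 0.39324, 0.18323, 0.11122
  X=1: 0.24044, 0.11122, 0.18323, 0.00000
  X=2: 0.39324, 0.49117, 0.39324, 0.39324
  (cells with P = 0 contribute 0)
Sum of the 12 terms: H(X,Y) = 3.0767 bits

Marginal of Y (column sums):
  P(Y=0) = 2/51 + 1/17 + 7/51 = 4/17
  P(Y=1) = 7/51 + 1/51 + 4/17 = 20/51
  P(Y=2) = 2/51 + 2/51 + 7/51 = 11/51
  P(Y=3) = 1/51 + 0 + 7/51 = 8/51
H(Y) = -[(4/17)·log₂(4/17) + (20/51)·log₂(20/51) + (11/51)·log₂(11/51) + (8/51)·log₂(8/51)]
  = 0.49117 + 0.52961 + 0.47731 + 0.41920 = 1.9173 bits

H(X|Y) = H(X,Y) - H(Y) = 3.0767 - 1.9173 = 1.1594 bits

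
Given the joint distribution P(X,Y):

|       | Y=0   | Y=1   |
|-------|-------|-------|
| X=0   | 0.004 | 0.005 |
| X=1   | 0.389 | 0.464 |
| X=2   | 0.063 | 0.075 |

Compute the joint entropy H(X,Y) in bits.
1.6455 bits

H(X,Y) = -Σ_{x,y} P(x,y) log₂ P(x,y). Per-cell terms -P(x,y)·log₂P(x,y):
  X=0: 0.03186, 0.03822
  X=1: 0.52988, 0.51402
  X=2: 0.25128, 0.28027
Sum of the 6 terms: H(X,Y) = 1.6455 bits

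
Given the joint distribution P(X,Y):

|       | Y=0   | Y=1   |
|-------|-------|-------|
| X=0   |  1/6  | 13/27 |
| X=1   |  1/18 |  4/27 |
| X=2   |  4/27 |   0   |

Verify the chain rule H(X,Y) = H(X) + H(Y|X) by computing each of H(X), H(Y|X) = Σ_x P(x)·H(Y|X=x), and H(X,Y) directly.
H(X) = 1.2812 bits, H(Y|X) = 0.7052 bits, H(X,Y) = 1.9864 bits

Marginal of X (row sums):
  P(X=0) = 1/6 + 13/27 = 35/54
  P(X=1) = 1/18 + 4/27 = 11/54
  P(X=2) = 4/27 + 0 = 4/27
H(X) = -[(35/54)·log₂(35/54) + (11/54)·log₂(11/54) + (4/27)·log₂(4/27)]
  = 0.4055 + 0.4676 + 0.4081 = 1.2812 bits

H(Y|X) = Σ_x P(x)·H(Y|X=x):
  X=0: P(X=0) = 35/54, P(Y|X=0) = (9/35, 26/35) → H(Y|X=0) = 0.8224
  X=1: P(X=1) = 11/54, P(Y|X=1) = (3/11, 8/11) → H(Y|X=1) = 0.8454
  X=2: P(X=2) = 4/27, P(Y|X=2) = (1, 0) → H(Y|X=2) = 0.0000
H(Y|X) = (35/54)·0.8224 + (11/54)·0.8454 + (4/27)·0.0000 = 0.7052 bits

H(X,Y) = -Σ_{x,y} P(x,y) log₂ P(x,y). Per-cell terms -P(x,y)·log₂P(x,y):
  X=0: 0.4308, 0.5077
  X=1: 0.2317, 0.4081
  X=2: 0.4081, 0.0000
  (cells with P = 0 contribute 0)
Sum of the 6 terms: H(X,Y) = 1.9864 bits

Chain rule check:
  H(X) + H(Y|X) = 1.2812 + 0.7052 = 1.9864 bits
  H(X,Y) = 1.9864 bits
✓ Chain rule verified.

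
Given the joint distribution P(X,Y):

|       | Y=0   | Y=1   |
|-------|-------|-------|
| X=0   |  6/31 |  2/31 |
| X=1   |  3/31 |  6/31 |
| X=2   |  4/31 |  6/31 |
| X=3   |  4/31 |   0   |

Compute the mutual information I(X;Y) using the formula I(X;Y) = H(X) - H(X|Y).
0.2041 bits

I(X;Y) = H(X) - H(X|Y)

Marginal of X (row sums):
  P(X=0) = 6/31 + 2/31 = 8/31
  P(X=1) = 3/31 + 6/31 = 9/31
  P(X=2) = 4/31 + 6/31 = 10/31
  P(X=3) = 4/31 + 0 = 4/31
H(X) = -[(8/31)·log₂(8/31) + (9/31)·log₂(9/31) + (10/31)·log₂(10/31) + (4/31)·log₂(4/31)]
  = 0.50431 + 0.51801 + 0.52654 + 0.38119 = 1.93005 bits

Marginal of Y (column sums):
  P(Y=0) = 6/31 + 3/31 + 4/31 + 4/31 = 17/31
  P(Y=1) = 2/31 + 6/31 + 6/31 + 0 = 14/31
H(X|Y) = Σ_y P(y)·H(X|Y=y):
  Y=0: P(Y=0) = 17/31, P(X|Y=0) = (6/17, 3/17, 4/17, 4/17) → H(X|Y=0) = 1.95425
  Y=1: P(Y=1) = 14/31, P(X|Y=1) = (1/7, 3/7, 3/7, 0) → H(X|Y=1) = 1.44882
H(X|Y) = (17/31)·1.95425 + (14/31)·1.44882 = 1.72599 bits

I(X;Y) = H(X) - H(X|Y) = 1.93005 - 1.72599 = 0.2041 bits

Cross-check via I(X;Y) = H(X) + H(Y) - H(X,Y): computing H(Y) from the column sums and H(X,Y) from the 8 cells in the same way gives H(Y) = 0.99323 bits and H(X,Y) = 2.71922 bits, so
I(X;Y) = 1.93005 + 0.99323 - 2.71922 = 0.2041 bits ✓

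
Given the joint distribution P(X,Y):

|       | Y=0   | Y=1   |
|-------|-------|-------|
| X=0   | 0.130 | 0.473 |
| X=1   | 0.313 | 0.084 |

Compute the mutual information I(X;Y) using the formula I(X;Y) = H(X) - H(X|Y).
0.2416 bits

I(X;Y) = H(X) - H(X|Y)

Marginal of X (row sums):
  P(X=0) = 0.130 + 0.473 = 0.603
  P(X=1) = 0.313 + 0.084 = 0.397
H(X) = -[0.603·log₂(0.603) + 0.397·log₂(0.397)]
  = 0.4401 + 0.5291 = 0.9692 bits

Marginal of Y (column sums):
  P(Y=0) = 0.130 + 0.313 = 0.443
  P(Y=1) = 0.473 + 0.084 = 0.557
H(X|Y) = Σ_y P(y)·H(X|Y=y):
  Y=0: P(Y=0) = 0.443, P(X|Y=0) = (130/443, 313/443) → H(X|Y=0) = 0.8731
  Y=1: P(Y=1) = 0.557, P(X|Y=1) = (473/557, 84/557) → H(X|Y=1) = 0.6119
H(X|Y) = 0.443·0.8731 + 0.557·0.6119 = 0.7276 bits

I(X;Y) = H(X) - H(X|Y) = 0.9692 - 0.7276 = 0.2416 bits

Cross-check via I(X;Y) = H(X) + H(Y) - H(X,Y): computing H(Y) from the column sums and H(X,Y) from the 4 cells in the same way gives H(Y) = 0.9906 bits and H(X,Y) = 1.7182 bits, so
I(X;Y) = 0.9692 + 0.9906 - 1.7182 = 0.2416 bits ✓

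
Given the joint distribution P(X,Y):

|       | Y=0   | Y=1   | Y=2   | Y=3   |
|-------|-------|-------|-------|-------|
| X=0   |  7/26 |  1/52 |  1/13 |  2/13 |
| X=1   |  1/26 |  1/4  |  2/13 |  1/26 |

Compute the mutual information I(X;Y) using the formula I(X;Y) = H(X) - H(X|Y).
0.3810 bits

I(X;Y) = H(X) - H(X|Y)

Marginal of X (row sums):
  P(X=0) = 7/26 + 1/52 + 1/13 + 2/13 = 27/52
  P(X=1) = 1/26 + 1/4 + 2/13 + 1/26 = 25/52
H(X) = -[(27/52)·log₂(27/52) + (25/52)·log₂(25/52)]
  = 0.49096 + 0.50797 = 0.9989 bits

Marginal of Y (column sums):
  P(Y=0) = 7/26 + 1/26 = 4/13
  P(Y=1) = 1/52 + 1/4 = 7/26
  P(Y=2) = 1/13 + 2/13 = 3/13
  P(Y=3) = 2/13 + 1/26 = 5/26
H(X|Y) = Σ_y P(y)·H(X|Y=y):
  Y=0: P(Y=0) = 4/13, P(X|Y=0) = (7/8, 1/8) → H(X|Y=0) = 0.54356
  Y=1: P(Y=1) = 7/26, P(X|Y=1) = (1/14, 13/14) → H(X|Y=1) = 0.37123
  Y=2: P(Y=2) = 3/13, P(X|Y=2) = (1/3, 2/3) → H(X|Y=2) = 0.91830
  Y=3: P(Y=3) = 5/26, P(X|Y=3) = (4/5, 1/5) → H(X|Y=3) = 0.72193
H(X|Y) = (4/13)·0.54356 + (7/26)·0.37123 + (3/13)·0.91830 + (5/26)·0.72193 = 0.6179 bits

I(X;Y) = H(X) - H(X|Y) = 0.9989 - 0.6179 = 0.3810 bits

Cross-check via I(X;Y) = H(X) + H(Y) - H(X,Y): computing H(Y) from the column sums and H(X,Y) from the 8 cells in the same way gives H(Y) = 1.9785 bits and H(X,Y) = 2.5964 bits, so
I(X;Y) = 0.9989 + 1.9785 - 2.5964 = 0.3810 bits ✓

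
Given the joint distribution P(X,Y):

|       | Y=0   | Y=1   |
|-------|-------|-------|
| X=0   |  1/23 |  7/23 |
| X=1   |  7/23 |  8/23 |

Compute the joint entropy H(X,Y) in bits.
1.7713 bits

H(X,Y) = -Σ_{x,y} P(x,y) log₂ P(x,y). Per-cell terms -P(x,y)·log₂P(x,y):
  X=0: 0.196677, 0.522324
  X=1: 0.522324, 0.529935
Sum of the 4 terms: H(X,Y) = 1.7713 bits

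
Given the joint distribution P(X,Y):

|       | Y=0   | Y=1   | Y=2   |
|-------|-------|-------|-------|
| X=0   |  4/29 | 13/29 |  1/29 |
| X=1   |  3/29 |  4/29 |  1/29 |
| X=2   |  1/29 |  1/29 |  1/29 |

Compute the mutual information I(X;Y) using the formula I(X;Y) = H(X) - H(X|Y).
0.0729 bits

I(X;Y) = H(X) - H(X|Y)

Marginal of X (row sums):
  P(X=0) = 4/29 + 13/29 + 1/29 = 18/29
  P(X=1) = 3/29 + 4/29 + 1/29 = 8/29
  P(X=2) = 1/29 + 1/29 + 1/29 = 3/29
H(X) = -[(18/29)·log₂(18/29) + (8/29)·log₂(8/29) + (3/29)·log₂(3/29)]
  = 0.42707 + 0.51255 + 0.33859 = 1.2782 bits

Marginal of Y (column sums):
  P(Y=0) = 4/29 + 3/29 + 1/29 = 8/29
  P(Y=1) = 13/29 + 4/29 + 1/29 = 18/29
  P(Y=2) = 1/29 + 1/29 + 1/29 = 3/29
H(X|Y) = Σ_y P(y)·H(X|Y=y):
  Y=0: P(Y=0) = 8/29, P(X|Y=0) = (1/2, 3/8, 1/8) → H(X|Y=0) = 1.40564
  Y=1: P(Y=1) = 18/29, P(X|Y=1) = (13/18, 2/9, 1/18) → H(X|Y=1) = 1.05294
  Y=2: P(Y=2) = 3/29, P(X|Y=2) = (1/3, 1/3, 1/3) → H(X|Y=2) = 1.58496
H(X|Y) = (8/29)·1.40564 + (18/29)·1.05294 + (3/29)·1.58496 = 1.2053 bits

I(X;Y) = H(X) - H(X|Y) = 1.2782 - 1.2053 = 0.0729 bits

Cross-check via I(X;Y) = H(X) + H(Y) - H(X,Y): computing H(Y) from the column sums and H(X,Y) from the 9 cells in the same way gives H(Y) = 1.2782 bits and H(X,Y) = 2.4835 bits, so
I(X;Y) = 1.2782 + 1.2782 - 2.4835 = 0.0729 bits ✓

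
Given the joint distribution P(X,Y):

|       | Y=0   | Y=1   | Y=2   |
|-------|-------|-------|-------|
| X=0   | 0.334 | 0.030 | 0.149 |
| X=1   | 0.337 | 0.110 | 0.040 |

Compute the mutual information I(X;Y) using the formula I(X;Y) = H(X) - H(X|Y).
0.0828 bits

I(X;Y) = H(X) - H(X|Y)

Marginal of X (row sums):
  P(X=0) = 0.334 + 0.030 + 0.149 = 0.513
  P(X=1) = 0.337 + 0.110 + 0.040 = 0.487
H(X) = -[0.513·log₂(0.513) + 0.487·log₂(0.487)]
  = 0.4940 + 0.5055 = 0.9995 bits

Marginal of Y (column sums):
  P(Y=0) = 0.334 + 0.337 = 0.671
  P(Y=1) = 0.030 + 0.110 = 0.140
  P(Y=2) = 0.149 + 0.040 = 0.189
H(X|Y) = Σ_y P(y)·H(X|Y=y):
  Y=0: P(Y=0) = 0.671, P(X|Y=0) = (334/671, 337/671) → H(X|Y=0) = 1.0000
  Y=1: P(Y=1) = 0.140, P(X|Y=1) = (3/14, 11/14) → H(X|Y=1) = 0.7496
  Y=2: P(Y=2) = 0.189, P(X|Y=2) = (149/189, 40/189) → H(X|Y=2) = 0.7446
H(X|Y) = 0.671·1.0000 + 0.140·0.7496 + 0.189·0.7446 = 0.9167 bits

I(X;Y) = H(X) - H(X|Y) = 0.9995 - 0.9167 = 0.0828 bits

Cross-check via I(X;Y) = H(X) + H(Y) - H(X,Y): computing H(Y) from the column sums and H(X,Y) from the 6 cells in the same way gives H(Y) = 1.2376 bits and H(X,Y) = 2.1543 bits, so
I(X;Y) = 0.9995 + 1.2376 - 2.1543 = 0.0828 bits ✓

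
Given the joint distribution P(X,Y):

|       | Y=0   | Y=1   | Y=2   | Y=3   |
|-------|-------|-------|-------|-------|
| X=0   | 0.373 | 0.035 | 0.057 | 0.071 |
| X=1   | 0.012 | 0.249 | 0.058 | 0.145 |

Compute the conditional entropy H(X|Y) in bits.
0.5424 bits

H(X|Y) = H(X,Y) - H(Y)

H(X,Y) = -Σ_{x,y} P(x,y) log₂ P(x,y). Per-cell terms -P(x,y)·log₂P(x,y):
  X=0: 0.53069, 0.16928, 0.23557, 0.27094
  X=1: 0.07657, 0.49944, 0.23825, 0.40395
Sum of the 8 terms: H(X,Y) = 2.4247 bits

Marginal of Y (column sums):
  P(Y=0) = 0.373 + 0.012 = 0.385
  P(Y=1) = 0.035 + 0.249 = 0.284
  P(Y=2) = 0.057 + 0.058 = 0.115
  P(Y=3) = 0.071 + 0.145 = 0.216
H(Y) = -[0.385·log₂(0.385) + 0.284·log₂(0.284) + 0.115·log₂(0.115) + 0.216·log₂(0.216)]
  = 0.53017 + 0.51575 + 0.35883 + 0.47755 = 1.8823 bits

H(X|Y) = H(X,Y) - H(Y) = 2.4247 - 1.8823 = 0.5424 bits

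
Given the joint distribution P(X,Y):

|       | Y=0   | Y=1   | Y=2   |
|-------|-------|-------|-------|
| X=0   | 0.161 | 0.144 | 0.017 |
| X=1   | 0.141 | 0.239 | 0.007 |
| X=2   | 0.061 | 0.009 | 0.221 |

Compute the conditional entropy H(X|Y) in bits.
1.1000 bits

H(X|Y) = H(X,Y) - H(Y)

H(X,Y) = -Σ_{x,y} P(x,y) log₂ P(x,y). Per-cell terms -P(x,y)·log₂P(x,y):
  X=0: 0.42421, 0.40260, 0.09993
  X=1: 0.39850, 0.49352, 0.05011
  X=2: 0.24614, 0.06116, 0.48131
Sum of the 9 terms: H(X,Y) = 2.65748 bits

Marginal of Y (column sums):
  P(Y=0) = 0.161 + 0.141 + 0.061 = 0.363
  P(Y=1) = 0.144 + 0.239 + 0.009 = 0.392
  P(Y=2) = 0.017 + 0.007 + 0.221 = 0.245
H(Y) = -[0.363·log₂(0.363) + 0.392·log₂(0.392) + 0.245·log₂(0.245)]
  = 0.53069 + 0.52962 + 0.49714 = 1.55745 bits

H(X|Y) = H(X,Y) - H(Y) = 2.65748 - 1.55745 = 1.1000 bits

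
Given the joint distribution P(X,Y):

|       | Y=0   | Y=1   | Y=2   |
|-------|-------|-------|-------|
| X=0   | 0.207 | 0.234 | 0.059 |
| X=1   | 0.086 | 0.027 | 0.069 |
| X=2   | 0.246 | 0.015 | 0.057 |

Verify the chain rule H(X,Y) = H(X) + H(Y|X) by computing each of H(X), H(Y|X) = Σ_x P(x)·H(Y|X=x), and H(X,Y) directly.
H(X) = 1.4730 bits, H(Y|X) = 1.2640 bits, H(X,Y) = 2.7370 bits

Marginal of X (row sums):
  P(X=0) = 0.207 + 0.234 + 0.059 = 0.500
  P(X=1) = 0.086 + 0.027 + 0.069 = 0.182
  P(X=2) = 0.246 + 0.015 + 0.057 = 0.318
H(X) = -[0.500·log₂(0.500) + 0.182·log₂(0.182) + 0.318·log₂(0.318)]
  = 0.50000 + 0.44735 + 0.52562 = 1.4730 bits

H(Y|X) = Σ_x P(x)·H(Y|X=x):
  X=0: P(X=0) = 0.500, P(Y|X=0) = (207/500, 117/250, 59/500) → H(Y|X=0) = 1.40320
  X=1: P(X=1) = 0.182, P(Y|X=1) = (43/91, 27/182, 69/182) → H(Y|X=1) = 1.44994
  X=2: P(X=2) = 0.318, P(Y|X=2) = (41/53, 5/106, 19/106) → H(Y|X=2) = 0.93887
H(Y|X) = 0.500·1.40320 + 0.182·1.44994 + 0.318·0.93887 = 1.2640 bits

H(X,Y) = -Σ_{x,y} P(x,y) log₂ P(x,y). Per-cell terms -P(x,y)·log₂P(x,y):
  X=0: 0.47037, 0.49033, 0.24091
  X=1: 0.30440, 0.14069, 0.26615
  X=2: 0.49772, 0.09088, 0.23557
Sum of the 9 terms: H(X,Y) = 2.7370 bits

Chain rule check:
  H(X) + H(Y|X) = 1.4730 + 1.2640 = 2.7370 bits
  H(X,Y) = 2.7370 bits
✓ Chain rule verified.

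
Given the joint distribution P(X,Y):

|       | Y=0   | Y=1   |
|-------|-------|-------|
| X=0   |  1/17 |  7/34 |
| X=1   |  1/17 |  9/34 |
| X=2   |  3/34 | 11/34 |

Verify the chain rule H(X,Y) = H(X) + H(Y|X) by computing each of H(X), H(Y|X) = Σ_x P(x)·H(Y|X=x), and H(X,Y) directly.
H(X) = 1.5614 bits, H(Y|X) = 0.7323 bits, H(X,Y) = 2.2937 bits

Marginal of X (row sums):
  P(X=0) = 1/17 + 7/34 = 9/34
  P(X=1) = 1/17 + 9/34 = 11/34
  P(X=2) = 3/34 + 11/34 = 7/17
H(X) = -[(9/34)·log₂(9/34) + (11/34)·log₂(11/34) + (7/17)·log₂(7/17)]
  = 0.507584 + 0.526716 + 0.527103 = 1.5614 bits

H(Y|X) = Σ_x P(x)·H(Y|X=x):
  X=0: P(X=0) = 9/34, P(Y|X=0) = (2/9, 7/9) → H(Y|X=0) = 0.764205
  X=1: P(X=1) = 11/34, P(Y|X=1) = (2/11, 9/11) → H(Y|X=1) = 0.684038
  X=2: P(X=2) = 7/17, P(Y|X=2) = (3/14, 11/14) → H(Y|X=2) = 0.749595
H(Y|X) = (9/34)·0.764205 + (11/34)·0.684038 + (7/17)·0.749595 = 0.7323 bits

H(X,Y) = -Σ_{x,y} P(x,y) log₂ P(x,y). Per-cell terms -P(x,y)·log₂P(x,y):
  X=0: 0.240439, 0.469434
  X=1: 0.240439, 0.507584
  X=2: 0.309044, 0.526716
Sum of the 6 terms: H(X,Y) = 2.2937 bits

Chain rule check:
  H(X) + H(Y|X) = 1.5614 + 0.7323 = 2.2937 bits
  H(X,Y) = 2.2937 bits
✓ Chain rule verified.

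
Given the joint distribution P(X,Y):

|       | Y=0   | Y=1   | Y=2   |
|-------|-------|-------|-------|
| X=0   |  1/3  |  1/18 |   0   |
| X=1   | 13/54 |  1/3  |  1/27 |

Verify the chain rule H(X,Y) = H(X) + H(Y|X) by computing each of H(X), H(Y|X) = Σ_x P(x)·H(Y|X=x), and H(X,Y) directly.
H(X) = 0.9641 bits, H(Y|X) = 0.9949 bits, H(X,Y) = 1.9590 bits

Marginal of X (row sums):
  P(X=0) = 1/3 + 1/18 + 0 = 7/18
  P(X=1) = 13/54 + 1/3 + 1/27 = 11/18
H(X) = -[(7/18)·log₂(7/18) + (11/18)·log₂(11/18)]
  = 0.5299 + 0.4342 = 0.9641 bits

H(Y|X) = Σ_x P(x)·H(Y|X=x):
  X=0: P(X=0) = 7/18, P(Y|X=0) = (6/7, 1/7, 0) → H(Y|X=0) = 0.5917
  X=1: P(X=1) = 11/18, P(Y|X=1) = (13/33, 6/11, 2/33) → H(Y|X=1) = 1.2515
H(Y|X) = (7/18)·0.5917 + (11/18)·1.2515 = 0.9949 bits

H(X,Y) = -Σ_{x,y} P(x,y) log₂ P(x,y). Per-cell terms -P(x,y)·log₂P(x,y):
  X=0: 0.5283, 0.2317, 0.0000
  X=1: 0.4946, 0.5283, 0.1761
  (cells with P = 0 contribute 0)
Sum of the 6 terms: H(X,Y) = 1.9590 bits

Chain rule check:
  H(X) + H(Y|X) = 0.9641 + 0.9949 = 1.9590 bits
  H(X,Y) = 1.9590 bits
✓ Chain rule verified.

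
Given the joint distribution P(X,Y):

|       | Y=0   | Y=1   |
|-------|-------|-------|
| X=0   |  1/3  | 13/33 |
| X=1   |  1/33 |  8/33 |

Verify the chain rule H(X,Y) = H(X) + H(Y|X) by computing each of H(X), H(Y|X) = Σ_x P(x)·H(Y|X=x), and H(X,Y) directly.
H(X) = 0.8454 bits, H(Y|X) = 0.8609 bits, H(X,Y) = 1.7062 bits

Marginal of X (row sums):
  P(X=0) = 1/3 + 13/33 = 8/11
  P(X=1) = 1/33 + 8/33 = 3/11
H(X) = -[(8/11)·log₂(8/11) + (3/11)·log₂(3/11)]
  = 0.334132 + 0.511219 = 0.8454 bits

H(Y|X) = Σ_x P(x)·H(Y|X=x):
  X=0: P(X=0) = 8/11, P(Y|X=0) = (11/24, 13/24) → H(Y|X=0) = 0.994985
  X=1: P(X=1) = 3/11, P(Y|X=1) = (1/9, 8/9) → H(Y|X=1) = 0.503258
H(Y|X) = (8/11)·0.994985 + (3/11)·0.503258 = 0.8609 bits

H(X,Y) = -Σ_{x,y} P(x,y) log₂ P(x,y). Per-cell terms -P(x,y)·log₂P(x,y):
  X=0: 0.528321, 0.529437
  X=1: 0.152860, 0.495611
Sum of the 4 terms: H(X,Y) = 1.7062 bits

Chain rule check:
  H(X) + H(Y|X) = 0.8454 + 0.8609 = 1.7063 bits
  H(X,Y) = 1.7062 bits
✓ Chain rule verified (Δ = 0.0001 is 4-dp rounding noise: each of the three values was rounded independently).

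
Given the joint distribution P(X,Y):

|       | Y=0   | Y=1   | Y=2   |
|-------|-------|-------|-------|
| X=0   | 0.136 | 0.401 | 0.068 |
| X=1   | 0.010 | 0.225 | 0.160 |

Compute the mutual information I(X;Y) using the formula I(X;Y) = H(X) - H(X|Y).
0.1251 bits

I(X;Y) = H(X) - H(X|Y)

Marginal of X (row sums):
  P(X=0) = 0.136 + 0.401 + 0.068 = 0.605
  P(X=1) = 0.010 + 0.225 + 0.160 = 0.395
H(X) = -[0.605·log₂(0.605) + 0.395·log₂(0.395)]
  = 0.43862 + 0.52933 = 0.96795 bits

Marginal of Y (column sums):
  P(Y=0) = 0.136 + 0.010 = 0.146
  P(Y=1) = 0.401 + 0.225 = 0.626
  P(Y=2) = 0.068 + 0.160 = 0.228
H(X|Y) = Σ_y P(y)·H(X|Y=y):
  Y=0: P(Y=0) = 0.146, P(X|Y=0) = (68/73, 5/73) → H(X|Y=0) = 0.36028
  Y=1: P(Y=1) = 0.626, P(X|Y=1) = (401/626, 225/626) → H(X|Y=1) = 0.94220
  Y=2: P(Y=2) = 0.228, P(X|Y=2) = (17/57, 40/57) → H(X|Y=2) = 0.87914
H(X|Y) = 0.146·0.36028 + 0.626·0.94220 + 0.228·0.87914 = 0.84286 bits

I(X;Y) = H(X) - H(X|Y) = 0.96795 - 0.84286 = 0.1251 bits

Cross-check via I(X;Y) = H(X) + H(Y) - H(X,Y): computing H(Y) from the column sums and H(X,Y) from the 6 cells in the same way gives H(Y) = 1.31462 bits and H(X,Y) = 2.15748 bits, so
I(X;Y) = 0.96795 + 1.31462 - 2.15748 = 0.1251 bits ✓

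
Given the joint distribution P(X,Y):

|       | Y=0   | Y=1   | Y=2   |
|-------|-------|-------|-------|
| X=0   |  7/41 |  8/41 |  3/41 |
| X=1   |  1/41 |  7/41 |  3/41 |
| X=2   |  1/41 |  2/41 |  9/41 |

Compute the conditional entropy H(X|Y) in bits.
1.2995 bits

H(X|Y) = H(X,Y) - H(Y)

H(X,Y) = -Σ_{x,y} P(x,y) log₂ P(x,y). Per-cell terms -P(x,y)·log₂P(x,y):
  X=0: 0.4353995, 0.4600101, 0.2760431
  X=1: 0.1306720, 0.4353995, 0.2760431
  X=2: 0.1306720, 0.2125635, 0.4802108
Sum of the 9 terms: H(X,Y) = 2.837014 bits

Marginal of Y (column sums):
  P(Y=0) = 7/41 + 1/41 + 1/41 = 9/41
  P(Y=1) = 8/41 + 7/41 + 2/41 = 17/41
  P(Y=2) = 3/41 + 3/41 + 9/41 = 15/41
H(Y) = -[(9/41)·log₂(9/41) + (17/41)·log₂(17/41) + (15/41)·log₂(15/41)]
  = 0.4802108 + 0.5266223 + 0.5307298 = 1.537563 bits

H(X|Y) = H(X,Y) - H(Y) = 2.837014 - 1.537563 = 1.2995 bits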